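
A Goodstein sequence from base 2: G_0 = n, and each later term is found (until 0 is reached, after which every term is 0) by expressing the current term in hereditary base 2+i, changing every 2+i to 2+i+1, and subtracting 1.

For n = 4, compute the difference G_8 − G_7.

i=0: 4 = 2^2 (b=2); 2→3: 3^3 = 27; 27−1 = 26
i=1: 26 = 2·3^2 + 2·3 + 2 (b=3); 3→4: 2·4^2 + 2·4 + 2 = 42; 42−1 = 41
i=2: 41 = 2·4^2 + 2·4 + 1 (b=4); 4→5: 2·5^2 + 2·5 + 1 = 61; 61−1 = 60
i=3: 60 = 2·5^2 + 2·5 (b=5); 5→6: 2·6^2 + 2·6 = 84; 84−1 = 83
i=4: 83 = 2·6^2 + 6 + 5 (b=6); 6→7: 2·7^2 + 7 + 5 = 110; 110−1 = 109
i=5: 109 = 2·7^2 + 7 + 4 (b=7); 7→8: 2·8^2 + 8 + 4 = 140; 140−1 = 139
i=6: 139 = 2·8^2 + 8 + 3 (b=8); 8→9: 2·9^2 + 9 + 3 = 174; 174−1 = 173
i=7: 173 = 2·9^2 + 9 + 2 (b=9); 9→10: 2·10^2 + 10 + 2 = 212; 212−1 = 211

38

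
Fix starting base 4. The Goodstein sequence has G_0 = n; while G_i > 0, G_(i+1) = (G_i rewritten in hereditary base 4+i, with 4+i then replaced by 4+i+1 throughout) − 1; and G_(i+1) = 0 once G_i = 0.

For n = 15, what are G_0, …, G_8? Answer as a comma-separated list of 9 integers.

15, 17, 19, 21, 23, 24, 25, 26, 27

[0] 15 ≡ 3·4 + 3 (base 4). Lift 5: 18. −1: 17.
[1] 17 ≡ 3·5 + 2 (base 5). Lift 6: 20. −1: 19.
[2] 19 ≡ 3·6 + 1 (base 6). Lift 7: 22. −1: 21.
[3] 21 ≡ 3·7 (base 7). Lift 8: 24. −1: 23.
[4] 23 ≡ 2·8 + 7 (base 8). Lift 9: 25. −1: 24.
[5] 24 ≡ 2·9 + 6 (base 9). Lift 10: 26. −1: 25.
[6] 25 ≡ 2·10 + 5 (base 10). Lift 11: 27. −1: 26.
[7] 26 ≡ 2·11 + 4 (base 11). Lift 12: 28. −1: 27.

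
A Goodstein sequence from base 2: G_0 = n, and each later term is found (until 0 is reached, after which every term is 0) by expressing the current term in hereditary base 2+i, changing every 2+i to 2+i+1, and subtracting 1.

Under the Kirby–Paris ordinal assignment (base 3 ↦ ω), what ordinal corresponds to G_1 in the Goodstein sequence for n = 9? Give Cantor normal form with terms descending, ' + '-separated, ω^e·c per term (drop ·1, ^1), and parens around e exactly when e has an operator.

ω^(ω + 1)

i=0: 9 = 2^(2 + 1) + 1 (b=2); 2→3: 3^(3 + 1) + 1 = 82; 82−1 = 81
i=1: 81 = 3^(3 + 1) (b=3); 3→4: 4^(4 + 1) = 1024; 1024−1 = 1023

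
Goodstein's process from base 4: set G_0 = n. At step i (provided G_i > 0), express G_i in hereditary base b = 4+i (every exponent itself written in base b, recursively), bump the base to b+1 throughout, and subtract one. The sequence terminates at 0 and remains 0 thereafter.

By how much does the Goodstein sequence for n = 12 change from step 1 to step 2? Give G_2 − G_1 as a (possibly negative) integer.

1

(0) 12|_4 = 3·4 ↦ 3·5|_5 = 15 ⇒ 14
(1) 14|_5 = 2·5 + 4 ↦ 2·6 + 4|_6 = 16 ⇒ 15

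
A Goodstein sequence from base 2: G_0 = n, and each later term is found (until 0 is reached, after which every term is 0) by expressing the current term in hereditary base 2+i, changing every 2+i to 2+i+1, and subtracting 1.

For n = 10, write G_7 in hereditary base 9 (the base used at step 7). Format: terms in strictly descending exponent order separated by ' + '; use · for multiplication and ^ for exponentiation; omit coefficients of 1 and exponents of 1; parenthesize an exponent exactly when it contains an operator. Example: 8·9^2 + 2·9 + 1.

5·9^9 + 5·9^5 + 5·9^4 + 5·9^3 + 5·9^2 + 5·9 + 2

G_0 = 10. HB_2(10) = 2^(2 + 1) + 2. Bump = 84. G_1 = 83.
G_1 = 83. HB_3(83) = 3^(3 + 1) + 2. Bump = 1026. G_2 = 1025.
G_2 = 1025. HB_4(1025) = 4^(4 + 1) + 1. Bump = 15626. G_3 = 15625.
G_3 = 15625. HB_5(15625) = 5^(5 + 1). Bump = 279936. G_4 = 279935.
G_4 = 279935. HB_6(279935) = 5·6^6 + 5·6^5 + 5·6^4 + 5·6^3 + 5·6^2 + 5·6 + 5. Bump = 4215755. G_5 = 4215754.
G_5 = 4215754. HB_7(4215754) = 5·7^7 + 5·7^5 + 5·7^4 + 5·7^3 + 5·7^2 + 5·7 + 4. Bump = 84073324. G_6 = 84073323.
G_6 = 84073323. HB_8(84073323) = 5·8^8 + 5·8^5 + 5·8^4 + 5·8^3 + 5·8^2 + 5·8 + 3. Bump = 1937434593. G_7 = 1937434592.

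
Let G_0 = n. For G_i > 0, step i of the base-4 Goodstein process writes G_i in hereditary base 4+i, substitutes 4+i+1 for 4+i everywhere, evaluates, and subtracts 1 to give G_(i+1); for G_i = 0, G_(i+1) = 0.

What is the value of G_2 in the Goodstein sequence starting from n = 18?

base 4: 18 = 4^2 + 2; at 5: 5^2 + 2 = 27; next = 26
base 5: 26 = 5^2 + 1; at 6: 6^2 + 1 = 37; next = 36
base 6: 36 = 6^2; at 7: 7^2 = 49; next = 48

36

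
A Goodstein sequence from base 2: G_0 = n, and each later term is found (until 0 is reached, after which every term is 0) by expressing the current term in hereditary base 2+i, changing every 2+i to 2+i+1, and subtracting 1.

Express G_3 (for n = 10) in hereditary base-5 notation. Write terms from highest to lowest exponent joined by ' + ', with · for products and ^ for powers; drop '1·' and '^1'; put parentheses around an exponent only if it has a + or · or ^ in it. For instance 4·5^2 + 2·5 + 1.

5^(5 + 1)

G_0 = 10. HB_2(10) = 2^(2 + 1) + 2. Bump = 84. G_1 = 83.
G_1 = 83. HB_3(83) = 3^(3 + 1) + 2. Bump = 1026. G_2 = 1025.
G_2 = 1025. HB_4(1025) = 4^(4 + 1) + 1. Bump = 15626. G_3 = 15625.
G_3 = 15625. HB_5(15625) = 5^(5 + 1). Bump = 279936. G_4 = 279935.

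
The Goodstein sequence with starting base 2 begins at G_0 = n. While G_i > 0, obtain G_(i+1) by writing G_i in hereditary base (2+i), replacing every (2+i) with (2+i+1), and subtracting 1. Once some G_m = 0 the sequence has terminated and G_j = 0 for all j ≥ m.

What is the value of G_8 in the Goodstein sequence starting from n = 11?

70077777775

(0) 11|_2 = 2^(2 + 1) + 2 + 1 ↦ 3^(3 + 1) + 3 + 1|_3 = 85 ⇒ 84
(1) 84|_3 = 3^(3 + 1) + 3 ↦ 4^(4 + 1) + 4|_4 = 1028 ⇒ 1027
(2) 1027|_4 = 4^(4 + 1) + 3 ↦ 5^(5 + 1) + 3|_5 = 15628 ⇒ 15627
(3) 15627|_5 = 5^(5 + 1) + 2 ↦ 6^(6 + 1) + 2|_6 = 279938 ⇒ 279937
(4) 279937|_6 = 6^(6 + 1) + 1 ↦ 7^(7 + 1) + 1|_7 = 5764802 ⇒ 5764801
(5) 5764801|_7 = 7^(7 + 1) ↦ 8^(8 + 1)|_8 = 134217728 ⇒ 134217727
(6) 134217727|_8 = 7·8^8 + 7·8^7 + 7·8^6 + 7·8^5 + 7·8^4 + 7·8^3 + 7·8^2 + 7·8 + 7 ↦ 7·9^9 + 7·9^7 + 7·9^6 + 7·9^5 + 7·9^4 + 7·9^3 + 7·9^2 + 7·9 + 7|_9 = 2749609303 ⇒ 2749609302
(7) 2749609302|_9 = 7·9^9 + 7·9^7 + 7·9^6 + 7·9^5 + 7·9^4 + 7·9^3 + 7·9^2 + 7·9 + 6 ↦ 7·10^10 + 7·10^7 + 7·10^6 + 7·10^5 + 7·10^4 + 7·10^3 + 7·10^2 + 7·10 + 6|_10 = 70077777776 ⇒ 70077777775
(8) 70077777775|_10 = 7·10^10 + 7·10^7 + 7·10^6 + 7·10^5 + 7·10^4 + 7·10^3 + 7·10^2 + 7·10 + 5 ↦ 7·11^11 + 7·11^7 + 7·11^6 + 7·11^5 + 7·11^4 + 7·11^3 + 7·11^2 + 7·11 + 5|_11 = 1997331745491 ⇒ 1997331745490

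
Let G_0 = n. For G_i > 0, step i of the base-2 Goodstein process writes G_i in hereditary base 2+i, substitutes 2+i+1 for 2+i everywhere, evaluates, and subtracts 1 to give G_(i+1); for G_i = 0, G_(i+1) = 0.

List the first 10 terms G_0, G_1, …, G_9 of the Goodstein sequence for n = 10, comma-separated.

10, 83, 1025, 15625, 279935, 4215754, 84073323, 1937434592, 50000555551, 1426559238830

base 2: 10 = 2^(2 + 1) + 2; at 3: 3^(3 + 1) + 3 = 84; next = 83
base 3: 83 = 3^(3 + 1) + 2; at 4: 4^(4 + 1) + 2 = 1026; next = 1025
base 4: 1025 = 4^(4 + 1) + 1; at 5: 5^(5 + 1) + 1 = 15626; next = 15625
base 5: 15625 = 5^(5 + 1); at 6: 6^(6 + 1) = 279936; next = 279935
base 6: 279935 = 5·6^6 + 5·6^5 + 5·6^4 + 5·6^3 + 5·6^2 + 5·6 + 5; at 7: 5·7^7 + 5·7^5 + 5·7^4 + 5·7^3 + 5·7^2 + 5·7 + 5 = 4215755; next = 4215754
base 7: 4215754 = 5·7^7 + 5·7^5 + 5·7^4 + 5·7^3 + 5·7^2 + 5·7 + 4; at 8: 5·8^8 + 5·8^5 + 5·8^4 + 5·8^3 + 5·8^2 + 5·8 + 4 = 84073324; next = 84073323
base 8: 84073323 = 5·8^8 + 5·8^5 + 5·8^4 + 5·8^3 + 5·8^2 + 5·8 + 3; at 9: 5·9^9 + 5·9^5 + 5·9^4 + 5·9^3 + 5·9^2 + 5·9 + 3 = 1937434593; next = 1937434592
base 9: 1937434592 = 5·9^9 + 5·9^5 + 5·9^4 + 5·9^3 + 5·9^2 + 5·9 + 2; at 10: 5·10^10 + 5·10^5 + 5·10^4 + 5·10^3 + 5·10^2 + 5·10 + 2 = 50000555552; next = 50000555551
base 10: 50000555551 = 5·10^10 + 5·10^5 + 5·10^4 + 5·10^3 + 5·10^2 + 5·10 + 1; at 11: 5·11^11 + 5·11^5 + 5·11^4 + 5·11^3 + 5·11^2 + 5·11 + 1 = 1426559238831; next = 1426559238830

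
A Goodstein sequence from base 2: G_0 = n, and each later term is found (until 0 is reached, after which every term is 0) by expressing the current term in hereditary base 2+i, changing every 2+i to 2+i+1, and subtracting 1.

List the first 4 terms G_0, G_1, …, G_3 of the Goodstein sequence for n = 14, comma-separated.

(0) 14|_2 = 2^(2 + 1) + 2^2 + 2 ↦ 3^(3 + 1) + 3^3 + 3|_3 = 111 ⇒ 110
(1) 110|_3 = 3^(3 + 1) + 3^3 + 2 ↦ 4^(4 + 1) + 4^4 + 2|_4 = 1282 ⇒ 1281
(2) 1281|_4 = 4^(4 + 1) + 4^4 + 1 ↦ 5^(5 + 1) + 5^5 + 1|_5 = 18751 ⇒ 18750

14, 110, 1281, 18750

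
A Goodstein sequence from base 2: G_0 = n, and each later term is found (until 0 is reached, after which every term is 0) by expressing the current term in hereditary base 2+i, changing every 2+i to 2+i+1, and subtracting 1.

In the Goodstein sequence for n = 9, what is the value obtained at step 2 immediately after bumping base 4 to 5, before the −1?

G_0=9  [base 2] 2^(2 + 1) + 1  →[2↦3]→  3^(3 + 1) + 1 = 82  −1 ⇒ G_1=81
G_1=81  [base 3] 3^(3 + 1)  →[3↦4]→  4^(4 + 1) = 1024  −1 ⇒ G_2=1023
G_2=1023  [base 4] 3·4^4 + 3·4^3 + 3·4^2 + 3·4 + 3  →[4↦5]→  3·5^5 + 3·5^3 + 3·5^2 + 3·5 + 3 = 9843  −1 ⇒ G_3=9842

9843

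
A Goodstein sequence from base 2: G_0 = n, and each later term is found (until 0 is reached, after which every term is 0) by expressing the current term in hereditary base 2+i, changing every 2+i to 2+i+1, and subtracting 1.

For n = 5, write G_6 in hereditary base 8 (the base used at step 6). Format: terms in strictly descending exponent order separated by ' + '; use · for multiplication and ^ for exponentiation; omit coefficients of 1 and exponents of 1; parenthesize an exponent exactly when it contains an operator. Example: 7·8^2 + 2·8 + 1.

G_0=5  [base 2] 2^2 + 1  →[2↦3]→  3^3 + 1 = 28  −1 ⇒ G_1=27
G_1=27  [base 3] 3^3  →[3↦4]→  4^4 = 256  −1 ⇒ G_2=255
G_2=255  [base 4] 3·4^3 + 3·4^2 + 3·4 + 3  →[4↦5]→  3·5^3 + 3·5^2 + 3·5 + 3 = 468  −1 ⇒ G_3=467
G_3=467  [base 5] 3·5^3 + 3·5^2 + 3·5 + 2  →[5↦6]→  3·6^3 + 3·6^2 + 3·6 + 2 = 776  −1 ⇒ G_4=775
G_4=775  [base 6] 3·6^3 + 3·6^2 + 3·6 + 1  →[6↦7]→  3·7^3 + 3·7^2 + 3·7 + 1 = 1198  −1 ⇒ G_5=1197
G_5=1197  [base 7] 3·7^3 + 3·7^2 + 3·7  →[7↦8]→  3·8^3 + 3·8^2 + 3·8 = 1752  −1 ⇒ G_6=1751
G_6=1751  [base 8] 3·8^3 + 3·8^2 + 2·8 + 7  →[8↦9]→  3·9^3 + 3·9^2 + 2·9 + 7 = 2455  −1 ⇒ G_7=2454

3·8^3 + 3·8^2 + 2·8 + 7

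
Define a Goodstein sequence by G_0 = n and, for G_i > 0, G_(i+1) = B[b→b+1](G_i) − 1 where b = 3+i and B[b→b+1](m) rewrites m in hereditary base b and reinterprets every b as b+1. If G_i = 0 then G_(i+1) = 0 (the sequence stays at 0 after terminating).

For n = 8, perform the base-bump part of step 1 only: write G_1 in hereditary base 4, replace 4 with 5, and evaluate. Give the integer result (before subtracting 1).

i=0: 8 = 2·3 + 2 (b=3); 3→4: 2·4 + 2 = 10; 10−1 = 9
i=1: 9 = 2·4 + 1 (b=4); 4→5: 2·5 + 1 = 11; 11−1 = 10

11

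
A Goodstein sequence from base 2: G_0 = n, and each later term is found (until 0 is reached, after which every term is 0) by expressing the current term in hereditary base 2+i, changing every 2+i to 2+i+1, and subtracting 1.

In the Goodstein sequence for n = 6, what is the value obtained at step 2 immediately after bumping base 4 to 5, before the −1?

step 0: 6 = 2^2 + 2; sub 3 for 2: 3^3 + 3; = 30; G_1 = 30−1 = 29
step 1: 29 = 3^3 + 2; sub 4 for 3: 4^4 + 2; = 258; G_2 = 258−1 = 257
step 2: 257 = 4^4 + 1; sub 5 for 4: 5^5 + 1; = 3126; G_3 = 3126−1 = 3125

3126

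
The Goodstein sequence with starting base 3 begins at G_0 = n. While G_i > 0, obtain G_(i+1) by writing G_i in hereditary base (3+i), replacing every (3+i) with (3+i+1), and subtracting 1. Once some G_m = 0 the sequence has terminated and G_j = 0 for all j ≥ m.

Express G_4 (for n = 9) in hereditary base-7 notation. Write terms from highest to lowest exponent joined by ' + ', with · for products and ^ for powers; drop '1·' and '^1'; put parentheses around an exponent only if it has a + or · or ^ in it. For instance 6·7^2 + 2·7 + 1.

[0] 9 ≡ 3^2 (base 3). Lift 4: 16. −1: 15.
[1] 15 ≡ 3·4 + 3 (base 4). Lift 5: 18. −1: 17.
[2] 17 ≡ 3·5 + 2 (base 5). Lift 6: 20. −1: 19.
[3] 19 ≡ 3·6 + 1 (base 6). Lift 7: 22. −1: 21.
[4] 21 ≡ 3·7 (base 7). Lift 8: 24. −1: 23.

3·7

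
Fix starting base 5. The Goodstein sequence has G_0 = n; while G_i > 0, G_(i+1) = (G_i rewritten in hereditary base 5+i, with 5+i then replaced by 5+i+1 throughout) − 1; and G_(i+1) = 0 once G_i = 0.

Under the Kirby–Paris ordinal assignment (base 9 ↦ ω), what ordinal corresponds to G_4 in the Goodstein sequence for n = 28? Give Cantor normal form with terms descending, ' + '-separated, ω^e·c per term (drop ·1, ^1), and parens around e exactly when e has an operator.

ω·8 + 8

step 0: 28 = 5^2 + 3; sub 6 for 5: 6^2 + 3; = 39; G_1 = 39−1 = 38
step 1: 38 = 6^2 + 2; sub 7 for 6: 7^2 + 2; = 51; G_2 = 51−1 = 50
step 2: 50 = 7^2 + 1; sub 8 for 7: 8^2 + 1; = 65; G_3 = 65−1 = 64
step 3: 64 = 8^2; sub 9 for 8: 9^2; = 81; G_4 = 81−1 = 80
step 4: 80 = 8·9 + 8; sub 10 for 9: 8·10 + 8; = 88; G_5 = 88−1 = 87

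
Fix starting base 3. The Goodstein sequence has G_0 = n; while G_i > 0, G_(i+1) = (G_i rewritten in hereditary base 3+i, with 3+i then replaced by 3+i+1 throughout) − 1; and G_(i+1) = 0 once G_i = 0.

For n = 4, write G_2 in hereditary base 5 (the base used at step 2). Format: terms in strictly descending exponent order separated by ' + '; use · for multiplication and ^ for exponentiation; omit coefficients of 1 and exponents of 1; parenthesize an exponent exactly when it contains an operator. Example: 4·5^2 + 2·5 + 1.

step 0: 4 = 3 + 1; sub 4 for 3: 4 + 1; = 5; G_1 = 5−1 = 4
step 1: 4 = 4; sub 5 for 4: 5; = 5; G_2 = 5−1 = 4
step 2: 4 = 4; sub 6 for 5: 4; = 4; G_3 = 4−1 = 3

4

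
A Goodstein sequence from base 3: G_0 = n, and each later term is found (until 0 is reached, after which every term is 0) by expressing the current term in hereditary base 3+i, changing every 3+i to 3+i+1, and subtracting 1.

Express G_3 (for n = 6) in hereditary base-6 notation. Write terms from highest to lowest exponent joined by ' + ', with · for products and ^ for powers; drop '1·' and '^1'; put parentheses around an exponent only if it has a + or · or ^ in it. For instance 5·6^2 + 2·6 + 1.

[0] 6 ≡ 2·3 (base 3). Lift 4: 8. −1: 7.
[1] 7 ≡ 4 + 3 (base 4). Lift 5: 8. −1: 7.
[2] 7 ≡ 5 + 2 (base 5). Lift 6: 8. −1: 7.
[3] 7 ≡ 6 + 1 (base 6). Lift 7: 8. −1: 7.

6 + 1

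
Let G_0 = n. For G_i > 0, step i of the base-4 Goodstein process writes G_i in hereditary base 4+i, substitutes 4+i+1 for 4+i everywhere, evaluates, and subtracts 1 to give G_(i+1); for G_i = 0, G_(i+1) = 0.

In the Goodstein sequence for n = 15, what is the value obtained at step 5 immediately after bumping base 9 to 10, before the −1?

G_0 = 15. HB_4(15) = 3·4 + 3. Bump = 18. G_1 = 17.
G_1 = 17. HB_5(17) = 3·5 + 2. Bump = 20. G_2 = 19.
G_2 = 19. HB_6(19) = 3·6 + 1. Bump = 22. G_3 = 21.
G_3 = 21. HB_7(21) = 3·7. Bump = 24. G_4 = 23.
G_4 = 23. HB_8(23) = 2·8 + 7. Bump = 25. G_5 = 24.

26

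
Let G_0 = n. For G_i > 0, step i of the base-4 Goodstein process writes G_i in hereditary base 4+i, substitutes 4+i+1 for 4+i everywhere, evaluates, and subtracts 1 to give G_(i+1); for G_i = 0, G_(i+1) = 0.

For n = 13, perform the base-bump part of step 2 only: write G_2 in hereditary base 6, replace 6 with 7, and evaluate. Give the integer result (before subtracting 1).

(0) 13|_4 = 3·4 + 1 ↦ 3·5 + 1|_5 = 16 ⇒ 15
(1) 15|_5 = 3·5 ↦ 3·6|_6 = 18 ⇒ 17
(2) 17|_6 = 2·6 + 5 ↦ 2·7 + 5|_7 = 19 ⇒ 18

19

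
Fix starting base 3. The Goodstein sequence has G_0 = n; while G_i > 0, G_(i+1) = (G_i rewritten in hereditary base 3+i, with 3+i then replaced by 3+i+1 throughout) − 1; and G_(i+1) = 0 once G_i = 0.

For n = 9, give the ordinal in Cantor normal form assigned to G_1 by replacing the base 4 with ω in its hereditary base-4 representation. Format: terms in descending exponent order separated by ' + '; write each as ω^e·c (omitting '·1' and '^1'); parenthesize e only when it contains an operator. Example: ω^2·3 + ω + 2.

base 3: 9 = 3^2; at 4: 4^2 = 16; next = 15
base 4: 15 = 3·4 + 3; at 5: 3·5 + 3 = 18; next = 17

ω·3 + 3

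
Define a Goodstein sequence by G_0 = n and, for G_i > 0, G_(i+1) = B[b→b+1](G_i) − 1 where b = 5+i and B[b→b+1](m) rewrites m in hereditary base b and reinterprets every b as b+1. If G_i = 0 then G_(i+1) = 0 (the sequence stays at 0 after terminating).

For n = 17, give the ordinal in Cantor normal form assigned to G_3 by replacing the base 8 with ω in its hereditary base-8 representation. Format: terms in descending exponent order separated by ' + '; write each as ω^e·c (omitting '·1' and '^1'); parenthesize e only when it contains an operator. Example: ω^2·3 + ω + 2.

ω·2 + 7

(0) 17|_5 = 3·5 + 2 ↦ 3·6 + 2|_6 = 20 ⇒ 19
(1) 19|_6 = 3·6 + 1 ↦ 3·7 + 1|_7 = 22 ⇒ 21
(2) 21|_7 = 3·7 ↦ 3·8|_8 = 24 ⇒ 23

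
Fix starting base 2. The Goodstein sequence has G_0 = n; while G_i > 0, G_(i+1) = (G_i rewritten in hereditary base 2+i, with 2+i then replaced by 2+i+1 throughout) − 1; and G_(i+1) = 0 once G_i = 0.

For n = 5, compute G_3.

467

5 —HB2→ 2^2 + 1 —bump→ 3^3 + 1 = 28 —(−1)→ 27
27 —HB3→ 3^3 —bump→ 4^4 = 256 —(−1)→ 255
255 —HB4→ 3·4^3 + 3·4^2 + 3·4 + 3 —bump→ 3·5^3 + 3·5^2 + 3·5 + 3 = 468 —(−1)→ 467
467 —HB5→ 3·5^3 + 3·5^2 + 3·5 + 2 —bump→ 3·6^3 + 3·6^2 + 3·6 + 2 = 776 —(−1)→ 775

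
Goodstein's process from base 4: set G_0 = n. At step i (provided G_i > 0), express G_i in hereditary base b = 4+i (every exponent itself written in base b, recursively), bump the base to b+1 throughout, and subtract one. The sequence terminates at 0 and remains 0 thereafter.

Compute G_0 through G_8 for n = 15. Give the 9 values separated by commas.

i=0: 15 = 3·4 + 3 (b=4); 4→5: 3·5 + 3 = 18; 18−1 = 17
i=1: 17 = 3·5 + 2 (b=5); 5→6: 3·6 + 2 = 20; 20−1 = 19
i=2: 19 = 3·6 + 1 (b=6); 6→7: 3·7 + 1 = 22; 22−1 = 21
i=3: 21 = 3·7 (b=7); 7→8: 3·8 = 24; 24−1 = 23
i=4: 23 = 2·8 + 7 (b=8); 8→9: 2·9 + 7 = 25; 25−1 = 24
i=5: 24 = 2·9 + 6 (b=9); 9→10: 2·10 + 6 = 26; 26−1 = 25
i=6: 25 = 2·10 + 5 (b=10); 10→11: 2·11 + 5 = 27; 27−1 = 26
i=7: 26 = 2·11 + 4 (b=11); 11→12: 2·12 + 4 = 28; 28−1 = 27

15, 17, 19, 21, 23, 24, 25, 26, 27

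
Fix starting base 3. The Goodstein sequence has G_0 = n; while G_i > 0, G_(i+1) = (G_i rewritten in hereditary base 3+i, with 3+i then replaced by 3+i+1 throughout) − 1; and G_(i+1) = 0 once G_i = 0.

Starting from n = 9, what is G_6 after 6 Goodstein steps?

24

i=0: 9 = 3^2 (b=3); 3→4: 4^2 = 16; 16−1 = 15
i=1: 15 = 3·4 + 3 (b=4); 4→5: 3·5 + 3 = 18; 18−1 = 17
i=2: 17 = 3·5 + 2 (b=5); 5→6: 3·6 + 2 = 20; 20−1 = 19
i=3: 19 = 3·6 + 1 (b=6); 6→7: 3·7 + 1 = 22; 22−1 = 21
i=4: 21 = 3·7 (b=7); 7→8: 3·8 = 24; 24−1 = 23
i=5: 23 = 2·8 + 7 (b=8); 8→9: 2·9 + 7 = 25; 25−1 = 24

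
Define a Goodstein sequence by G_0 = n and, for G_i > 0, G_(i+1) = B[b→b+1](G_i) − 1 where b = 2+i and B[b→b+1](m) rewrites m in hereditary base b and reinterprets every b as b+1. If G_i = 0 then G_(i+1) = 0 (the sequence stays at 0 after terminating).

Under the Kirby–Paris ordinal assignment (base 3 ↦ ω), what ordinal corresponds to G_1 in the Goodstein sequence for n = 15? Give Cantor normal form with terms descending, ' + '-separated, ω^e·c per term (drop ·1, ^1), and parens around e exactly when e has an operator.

ω^(ω + 1) + ω^ω + ω

[0] 15 ≡ 2^(2 + 1) + 2^2 + 2 + 1 (base 2). Lift 3: 112. −1: 111.
[1] 111 ≡ 3^(3 + 1) + 3^3 + 3 (base 3). Lift 4: 1284. −1: 1283.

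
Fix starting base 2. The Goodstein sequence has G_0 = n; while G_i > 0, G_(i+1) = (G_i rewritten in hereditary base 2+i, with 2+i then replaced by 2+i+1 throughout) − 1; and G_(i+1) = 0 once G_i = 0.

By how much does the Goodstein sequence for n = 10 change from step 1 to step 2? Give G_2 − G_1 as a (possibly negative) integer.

942

G_0=10  [base 2] 2^(2 + 1) + 2  →[2↦3]→  3^(3 + 1) + 3 = 84  −1 ⇒ G_1=83
G_1=83  [base 3] 3^(3 + 1) + 2  →[3↦4]→  4^(4 + 1) + 2 = 1026  −1 ⇒ G_2=1025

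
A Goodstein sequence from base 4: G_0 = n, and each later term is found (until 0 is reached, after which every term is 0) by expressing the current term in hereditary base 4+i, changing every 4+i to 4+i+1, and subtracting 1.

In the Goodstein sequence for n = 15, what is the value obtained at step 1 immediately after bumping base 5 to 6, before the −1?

(0) 15|_4 = 3·4 + 3 ↦ 3·5 + 3|_5 = 18 ⇒ 17
(1) 17|_5 = 3·5 + 2 ↦ 3·6 + 2|_6 = 20 ⇒ 19

20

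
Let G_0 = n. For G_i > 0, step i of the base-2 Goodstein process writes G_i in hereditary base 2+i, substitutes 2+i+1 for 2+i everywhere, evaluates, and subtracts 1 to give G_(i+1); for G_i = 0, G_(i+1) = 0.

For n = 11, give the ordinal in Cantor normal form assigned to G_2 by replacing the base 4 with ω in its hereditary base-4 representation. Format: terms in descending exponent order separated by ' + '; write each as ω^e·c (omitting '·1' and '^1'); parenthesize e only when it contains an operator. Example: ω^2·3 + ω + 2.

ω^(ω + 1) + 3

11 —HB2→ 2^(2 + 1) + 2 + 1 —bump→ 3^(3 + 1) + 3 + 1 = 85 —(−1)→ 84
84 —HB3→ 3^(3 + 1) + 3 —bump→ 4^(4 + 1) + 4 = 1028 —(−1)→ 1027
1027 —HB4→ 4^(4 + 1) + 3 —bump→ 5^(5 + 1) + 3 = 15628 —(−1)→ 15627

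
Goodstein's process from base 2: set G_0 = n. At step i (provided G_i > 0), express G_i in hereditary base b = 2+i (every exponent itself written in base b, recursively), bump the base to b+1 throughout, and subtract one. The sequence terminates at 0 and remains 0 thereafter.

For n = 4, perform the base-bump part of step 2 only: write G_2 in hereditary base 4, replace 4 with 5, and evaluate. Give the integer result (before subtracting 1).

61

[0] 4 ≡ 2^2 (base 2). Lift 3: 27. −1: 26.
[1] 26 ≡ 2·3^2 + 2·3 + 2 (base 3). Lift 4: 42. −1: 41.
[2] 41 ≡ 2·4^2 + 2·4 + 1 (base 4). Lift 5: 61. −1: 60.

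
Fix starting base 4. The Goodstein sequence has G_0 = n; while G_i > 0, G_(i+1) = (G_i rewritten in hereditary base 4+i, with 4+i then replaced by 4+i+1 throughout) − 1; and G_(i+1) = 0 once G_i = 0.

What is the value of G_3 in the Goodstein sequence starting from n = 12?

16

base 4: 12 = 3·4; at 5: 3·5 = 15; next = 14
base 5: 14 = 2·5 + 4; at 6: 2·6 + 4 = 16; next = 15
base 6: 15 = 2·6 + 3; at 7: 2·7 + 3 = 17; next = 16
base 7: 16 = 2·7 + 2; at 8: 2·8 + 2 = 18; next = 17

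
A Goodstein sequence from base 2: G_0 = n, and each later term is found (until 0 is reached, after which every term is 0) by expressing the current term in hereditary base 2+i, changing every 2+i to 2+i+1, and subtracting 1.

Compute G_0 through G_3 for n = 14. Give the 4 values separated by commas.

14, 110, 1281, 18750

step 0: 14 = 2^(2 + 1) + 2^2 + 2; sub 3 for 2: 3^(3 + 1) + 3^3 + 3; = 111; G_1 = 111−1 = 110
step 1: 110 = 3^(3 + 1) + 3^3 + 2; sub 4 for 3: 4^(4 + 1) + 4^4 + 2; = 1282; G_2 = 1282−1 = 1281
step 2: 1281 = 4^(4 + 1) + 4^4 + 1; sub 5 for 4: 5^(5 + 1) + 5^5 + 1; = 18751; G_3 = 18751−1 = 18750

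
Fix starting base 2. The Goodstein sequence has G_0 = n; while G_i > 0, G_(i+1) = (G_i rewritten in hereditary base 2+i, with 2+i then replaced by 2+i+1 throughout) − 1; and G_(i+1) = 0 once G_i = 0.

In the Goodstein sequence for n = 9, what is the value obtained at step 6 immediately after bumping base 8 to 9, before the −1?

i=0: 9 = 2^(2 + 1) + 1 (b=2); 2→3: 3^(3 + 1) + 1 = 82; 82−1 = 81
i=1: 81 = 3^(3 + 1) (b=3); 3→4: 4^(4 + 1) = 1024; 1024−1 = 1023
i=2: 1023 = 3·4^4 + 3·4^3 + 3·4^2 + 3·4 + 3 (b=4); 4→5: 3·5^5 + 3·5^3 + 3·5^2 + 3·5 + 3 = 9843; 9843−1 = 9842
i=3: 9842 = 3·5^5 + 3·5^3 + 3·5^2 + 3·5 + 2 (b=5); 5→6: 3·6^6 + 3·6^3 + 3·6^2 + 3·6 + 2 = 140744; 140744−1 = 140743
i=4: 140743 = 3·6^6 + 3·6^3 + 3·6^2 + 3·6 + 1 (b=6); 6→7: 3·7^7 + 3·7^3 + 3·7^2 + 3·7 + 1 = 2471827; 2471827−1 = 2471826
i=5: 2471826 = 3·7^7 + 3·7^3 + 3·7^2 + 3·7 (b=7); 7→8: 3·8^8 + 3·8^3 + 3·8^2 + 3·8 = 50333400; 50333400−1 = 50333399
i=6: 50333399 = 3·8^8 + 3·8^3 + 3·8^2 + 2·8 + 7 (b=8); 8→9: 3·9^9 + 3·9^3 + 3·9^2 + 2·9 + 7 = 1162263922; 1162263922−1 = 1162263921

1162263922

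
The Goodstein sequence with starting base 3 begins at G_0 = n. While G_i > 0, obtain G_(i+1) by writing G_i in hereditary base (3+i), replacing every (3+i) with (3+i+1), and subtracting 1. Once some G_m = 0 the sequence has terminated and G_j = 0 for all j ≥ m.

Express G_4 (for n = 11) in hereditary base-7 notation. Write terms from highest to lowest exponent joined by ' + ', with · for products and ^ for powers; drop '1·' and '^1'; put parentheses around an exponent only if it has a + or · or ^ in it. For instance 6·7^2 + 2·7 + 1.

G_0=11  [base 3] 3^2 + 2  →[3↦4]→  4^2 + 2 = 18  −1 ⇒ G_1=17
G_1=17  [base 4] 4^2 + 1  →[4↦5]→  5^2 + 1 = 26  −1 ⇒ G_2=25
G_2=25  [base 5] 5^2  →[5↦6]→  6^2 = 36  −1 ⇒ G_3=35
G_3=35  [base 6] 5·6 + 5  →[6↦7]→  5·7 + 5 = 40  −1 ⇒ G_4=39
G_4=39  [base 7] 5·7 + 4  →[7↦8]→  5·8 + 4 = 44  −1 ⇒ G_5=43

5·7 + 4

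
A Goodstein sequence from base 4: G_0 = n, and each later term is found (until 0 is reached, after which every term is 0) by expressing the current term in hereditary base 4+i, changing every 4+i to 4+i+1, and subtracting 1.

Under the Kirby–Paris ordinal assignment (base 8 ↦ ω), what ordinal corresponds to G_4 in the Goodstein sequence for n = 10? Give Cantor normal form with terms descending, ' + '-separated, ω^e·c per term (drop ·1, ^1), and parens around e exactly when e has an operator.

ω + 5

[0] 10 ≡ 2·4 + 2 (base 4). Lift 5: 12. −1: 11.
[1] 11 ≡ 2·5 + 1 (base 5). Lift 6: 13. −1: 12.
[2] 12 ≡ 2·6 (base 6). Lift 7: 14. −1: 13.
[3] 13 ≡ 7 + 6 (base 7). Lift 8: 14. −1: 13.
[4] 13 ≡ 8 + 5 (base 8). Lift 9: 14. −1: 13.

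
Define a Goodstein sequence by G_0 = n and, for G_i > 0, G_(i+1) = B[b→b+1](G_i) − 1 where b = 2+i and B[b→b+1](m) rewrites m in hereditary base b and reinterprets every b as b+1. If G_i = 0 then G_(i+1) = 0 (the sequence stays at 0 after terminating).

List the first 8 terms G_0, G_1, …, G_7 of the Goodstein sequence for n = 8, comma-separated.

8, 80, 553, 6310, 93395, 1647195, 33554571, 774841151

G_0 = 8. HB_2(8) = 2^(2 + 1). Bump = 81. G_1 = 80.
G_1 = 80. HB_3(80) = 2·3^3 + 2·3^2 + 2·3 + 2. Bump = 554. G_2 = 553.
G_2 = 553. HB_4(553) = 2·4^4 + 2·4^2 + 2·4 + 1. Bump = 6311. G_3 = 6310.
G_3 = 6310. HB_5(6310) = 2·5^5 + 2·5^2 + 2·5. Bump = 93396. G_4 = 93395.
G_4 = 93395. HB_6(93395) = 2·6^6 + 2·6^2 + 6 + 5. Bump = 1647196. G_5 = 1647195.
G_5 = 1647195. HB_7(1647195) = 2·7^7 + 2·7^2 + 7 + 4. Bump = 33554572. G_6 = 33554571.
G_6 = 33554571. HB_8(33554571) = 2·8^8 + 2·8^2 + 8 + 3. Bump = 774841152. G_7 = 774841151.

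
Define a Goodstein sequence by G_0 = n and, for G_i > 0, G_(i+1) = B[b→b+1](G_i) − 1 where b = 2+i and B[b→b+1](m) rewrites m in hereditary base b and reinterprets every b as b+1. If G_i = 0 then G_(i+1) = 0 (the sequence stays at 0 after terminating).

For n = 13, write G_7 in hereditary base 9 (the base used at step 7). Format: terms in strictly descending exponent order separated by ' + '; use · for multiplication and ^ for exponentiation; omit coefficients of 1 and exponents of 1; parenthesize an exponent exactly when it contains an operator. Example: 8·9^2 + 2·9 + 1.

9^(9 + 1) + 3·9^3 + 3·9^2 + 2·9 + 6

G_0=13  [base 2] 2^(2 + 1) + 2^2 + 1  →[2↦3]→  3^(3 + 1) + 3^3 + 1 = 109  −1 ⇒ G_1=108
G_1=108  [base 3] 3^(3 + 1) + 3^3  →[3↦4]→  4^(4 + 1) + 4^4 = 1280  −1 ⇒ G_2=1279
G_2=1279  [base 4] 4^(4 + 1) + 3·4^3 + 3·4^2 + 3·4 + 3  →[4↦5]→  5^(5 + 1) + 3·5^3 + 3·5^2 + 3·5 + 3 = 16093  −1 ⇒ G_3=16092
G_3=16092  [base 5] 5^(5 + 1) + 3·5^3 + 3·5^2 + 3·5 + 2  →[5↦6]→  6^(6 + 1) + 3·6^3 + 3·6^2 + 3·6 + 2 = 280712  −1 ⇒ G_4=280711
G_4=280711  [base 6] 6^(6 + 1) + 3·6^3 + 3·6^2 + 3·6 + 1  →[6↦7]→  7^(7 + 1) + 3·7^3 + 3·7^2 + 3·7 + 1 = 5765999  −1 ⇒ G_5=5765998
G_5=5765998  [base 7] 7^(7 + 1) + 3·7^3 + 3·7^2 + 3·7  →[7↦8]→  8^(8 + 1) + 3·8^3 + 3·8^2 + 3·8 = 134219480  −1 ⇒ G_6=134219479
G_6=134219479  [base 8] 8^(8 + 1) + 3·8^3 + 3·8^2 + 2·8 + 7  →[8↦9]→  9^(9 + 1) + 3·9^3 + 3·9^2 + 2·9 + 7 = 3486786856  −1 ⇒ G_7=3486786855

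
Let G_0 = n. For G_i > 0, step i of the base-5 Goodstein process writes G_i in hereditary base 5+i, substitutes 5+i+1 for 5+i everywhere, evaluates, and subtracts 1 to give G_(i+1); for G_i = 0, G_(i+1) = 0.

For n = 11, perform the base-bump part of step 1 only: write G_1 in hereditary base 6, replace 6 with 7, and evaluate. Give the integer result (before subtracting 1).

step 0: 11 = 2·5 + 1; sub 6 for 5: 2·6 + 1; = 13; G_1 = 13−1 = 12
step 1: 12 = 2·6; sub 7 for 6: 2·7; = 14; G_2 = 14−1 = 13

14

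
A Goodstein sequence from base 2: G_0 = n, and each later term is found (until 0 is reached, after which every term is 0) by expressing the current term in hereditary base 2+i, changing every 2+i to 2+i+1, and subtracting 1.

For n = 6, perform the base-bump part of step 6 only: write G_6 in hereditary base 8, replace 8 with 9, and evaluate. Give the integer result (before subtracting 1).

i=0: 6 = 2^2 + 2 (b=2); 2→3: 3^3 + 3 = 30; 30−1 = 29
i=1: 29 = 3^3 + 2 (b=3); 3→4: 4^4 + 2 = 258; 258−1 = 257
i=2: 257 = 4^4 + 1 (b=4); 4→5: 5^5 + 1 = 3126; 3126−1 = 3125
i=3: 3125 = 5^5 (b=5); 5→6: 6^6 = 46656; 46656−1 = 46655
i=4: 46655 = 5·6^5 + 5·6^4 + 5·6^3 + 5·6^2 + 5·6 + 5 (b=6); 6→7: 5·7^5 + 5·7^4 + 5·7^3 + 5·7^2 + 5·7 + 5 = 98040; 98040−1 = 98039
i=5: 98039 = 5·7^5 + 5·7^4 + 5·7^3 + 5·7^2 + 5·7 + 4 (b=7); 7→8: 5·8^5 + 5·8^4 + 5·8^3 + 5·8^2 + 5·8 + 4 = 187244; 187244−1 = 187243
i=6: 187243 = 5·8^5 + 5·8^4 + 5·8^3 + 5·8^2 + 5·8 + 3 (b=8); 8→9: 5·9^5 + 5·9^4 + 5·9^3 + 5·9^2 + 5·9 + 3 = 332148; 332148−1 = 332147

332148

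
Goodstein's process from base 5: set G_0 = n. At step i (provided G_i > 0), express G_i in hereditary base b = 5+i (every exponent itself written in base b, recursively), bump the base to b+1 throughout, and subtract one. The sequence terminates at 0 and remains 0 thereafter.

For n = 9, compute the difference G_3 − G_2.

0

(0) 9|_5 = 5 + 4 ↦ 6 + 4|_6 = 10 ⇒ 9
(1) 9|_6 = 6 + 3 ↦ 7 + 3|_7 = 10 ⇒ 9
(2) 9|_7 = 7 + 2 ↦ 8 + 2|_8 = 10 ⇒ 9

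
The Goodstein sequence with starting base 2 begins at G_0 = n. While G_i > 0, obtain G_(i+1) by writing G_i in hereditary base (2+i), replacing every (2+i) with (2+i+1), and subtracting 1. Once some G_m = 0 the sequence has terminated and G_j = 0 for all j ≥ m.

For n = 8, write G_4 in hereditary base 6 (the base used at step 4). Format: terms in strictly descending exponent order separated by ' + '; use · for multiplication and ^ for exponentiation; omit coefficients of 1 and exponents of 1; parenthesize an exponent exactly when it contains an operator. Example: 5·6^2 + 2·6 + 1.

2·6^6 + 2·6^2 + 6 + 5

step 0: 8 = 2^(2 + 1); sub 3 for 2: 3^(3 + 1); = 81; G_1 = 81−1 = 80
step 1: 80 = 2·3^3 + 2·3^2 + 2·3 + 2; sub 4 for 3: 2·4^4 + 2·4^2 + 2·4 + 2; = 554; G_2 = 554−1 = 553
step 2: 553 = 2·4^4 + 2·4^2 + 2·4 + 1; sub 5 for 4: 2·5^5 + 2·5^2 + 2·5 + 1; = 6311; G_3 = 6311−1 = 6310
step 3: 6310 = 2·5^5 + 2·5^2 + 2·5; sub 6 for 5: 2·6^6 + 2·6^2 + 2·6; = 93396; G_4 = 93396−1 = 93395
step 4: 93395 = 2·6^6 + 2·6^2 + 6 + 5; sub 7 for 6: 2·7^7 + 2·7^2 + 7 + 5; = 1647196; G_5 = 1647196−1 = 1647195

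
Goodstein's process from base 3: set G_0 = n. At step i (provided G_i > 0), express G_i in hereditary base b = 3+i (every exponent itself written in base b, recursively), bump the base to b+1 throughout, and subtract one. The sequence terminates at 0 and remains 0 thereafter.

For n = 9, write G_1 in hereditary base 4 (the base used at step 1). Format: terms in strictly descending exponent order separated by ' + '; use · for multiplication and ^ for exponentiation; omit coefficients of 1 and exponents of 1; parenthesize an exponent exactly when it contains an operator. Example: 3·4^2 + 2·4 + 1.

base 3: 9 = 3^2; at 4: 4^2 = 16; next = 15
base 4: 15 = 3·4 + 3; at 5: 3·5 + 3 = 18; next = 17

3·4 + 3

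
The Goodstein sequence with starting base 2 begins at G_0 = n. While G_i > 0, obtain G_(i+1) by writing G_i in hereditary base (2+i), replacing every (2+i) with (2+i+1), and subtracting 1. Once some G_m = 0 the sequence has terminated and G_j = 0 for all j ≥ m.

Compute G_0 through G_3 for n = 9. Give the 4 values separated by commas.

(0) 9|_2 = 2^(2 + 1) + 1 ↦ 3^(3 + 1) + 1|_3 = 82 ⇒ 81
(1) 81|_3 = 3^(3 + 1) ↦ 4^(4 + 1)|_4 = 1024 ⇒ 1023
(2) 1023|_4 = 3·4^4 + 3·4^3 + 3·4^2 + 3·4 + 3 ↦ 3·5^5 + 3·5^3 + 3·5^2 + 3·5 + 3|_5 = 9843 ⇒ 9842

9, 81, 1023, 9842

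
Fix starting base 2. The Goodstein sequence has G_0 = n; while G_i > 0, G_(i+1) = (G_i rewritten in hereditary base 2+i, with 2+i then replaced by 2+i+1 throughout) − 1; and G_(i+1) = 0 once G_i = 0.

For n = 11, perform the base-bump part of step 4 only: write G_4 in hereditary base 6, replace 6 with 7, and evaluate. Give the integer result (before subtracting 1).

5764802

(0) 11|_2 = 2^(2 + 1) + 2 + 1 ↦ 3^(3 + 1) + 3 + 1|_3 = 85 ⇒ 84
(1) 84|_3 = 3^(3 + 1) + 3 ↦ 4^(4 + 1) + 4|_4 = 1028 ⇒ 1027
(2) 1027|_4 = 4^(4 + 1) + 3 ↦ 5^(5 + 1) + 3|_5 = 15628 ⇒ 15627
(3) 15627|_5 = 5^(5 + 1) + 2 ↦ 6^(6 + 1) + 2|_6 = 279938 ⇒ 279937
(4) 279937|_6 = 6^(6 + 1) + 1 ↦ 7^(7 + 1) + 1|_7 = 5764802 ⇒ 5764801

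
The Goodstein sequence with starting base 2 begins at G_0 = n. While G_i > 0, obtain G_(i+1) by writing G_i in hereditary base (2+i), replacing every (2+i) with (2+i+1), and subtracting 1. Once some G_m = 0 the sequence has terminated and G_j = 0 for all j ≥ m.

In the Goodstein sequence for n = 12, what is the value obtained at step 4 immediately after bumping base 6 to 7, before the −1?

(0) 12|_2 = 2^(2 + 1) + 2^2 ↦ 3^(3 + 1) + 3^3|_3 = 108 ⇒ 107
(1) 107|_3 = 3^(3 + 1) + 2·3^2 + 2·3 + 2 ↦ 4^(4 + 1) + 2·4^2 + 2·4 + 2|_4 = 1066 ⇒ 1065
(2) 1065|_4 = 4^(4 + 1) + 2·4^2 + 2·4 + 1 ↦ 5^(5 + 1) + 2·5^2 + 2·5 + 1|_5 = 15686 ⇒ 15685
(3) 15685|_5 = 5^(5 + 1) + 2·5^2 + 2·5 ↦ 6^(6 + 1) + 2·6^2 + 2·6|_6 = 280020 ⇒ 280019
(4) 280019|_6 = 6^(6 + 1) + 2·6^2 + 6 + 5 ↦ 7^(7 + 1) + 2·7^2 + 7 + 5|_7 = 5764911 ⇒ 5764910

5764911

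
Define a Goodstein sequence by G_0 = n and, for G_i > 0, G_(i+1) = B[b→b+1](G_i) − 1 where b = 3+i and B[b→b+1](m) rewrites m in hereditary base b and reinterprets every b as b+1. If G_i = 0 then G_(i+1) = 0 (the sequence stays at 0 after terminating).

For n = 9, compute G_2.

17

(0) 9|_3 = 3^2 ↦ 4^2|_4 = 16 ⇒ 15
(1) 15|_4 = 3·4 + 3 ↦ 3·5 + 3|_5 = 18 ⇒ 17
(2) 17|_5 = 3·5 + 2 ↦ 3·6 + 2|_6 = 20 ⇒ 19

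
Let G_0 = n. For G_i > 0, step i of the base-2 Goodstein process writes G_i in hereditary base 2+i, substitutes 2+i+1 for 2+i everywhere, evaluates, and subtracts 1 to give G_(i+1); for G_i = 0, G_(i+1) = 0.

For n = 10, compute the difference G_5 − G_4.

3935819

step 0: 10 = 2^(2 + 1) + 2; sub 3 for 2: 3^(3 + 1) + 3; = 84; G_1 = 84−1 = 83
step 1: 83 = 3^(3 + 1) + 2; sub 4 for 3: 4^(4 + 1) + 2; = 1026; G_2 = 1026−1 = 1025
step 2: 1025 = 4^(4 + 1) + 1; sub 5 for 4: 5^(5 + 1) + 1; = 15626; G_3 = 15626−1 = 15625
step 3: 15625 = 5^(5 + 1); sub 6 for 5: 6^(6 + 1); = 279936; G_4 = 279936−1 = 279935
step 4: 279935 = 5·6^6 + 5·6^5 + 5·6^4 + 5·6^3 + 5·6^2 + 5·6 + 5; sub 7 for 6: 5·7^7 + 5·7^5 + 5·7^4 + 5·7^3 + 5·7^2 + 5·7 + 5; = 4215755; G_5 = 4215755−1 = 4215754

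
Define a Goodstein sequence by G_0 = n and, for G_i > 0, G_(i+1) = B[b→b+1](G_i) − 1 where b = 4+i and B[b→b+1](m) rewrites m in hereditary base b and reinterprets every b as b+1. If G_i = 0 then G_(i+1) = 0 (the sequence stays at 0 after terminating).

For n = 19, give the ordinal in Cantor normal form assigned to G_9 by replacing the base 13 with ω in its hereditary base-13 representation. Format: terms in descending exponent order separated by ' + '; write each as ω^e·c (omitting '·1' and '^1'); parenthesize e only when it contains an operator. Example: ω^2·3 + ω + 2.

[0] 19 ≡ 4^2 + 3 (base 4). Lift 5: 28. −1: 27.
[1] 27 ≡ 5^2 + 2 (base 5). Lift 6: 38. −1: 37.
[2] 37 ≡ 6^2 + 1 (base 6). Lift 7: 50. −1: 49.
[3] 49 ≡ 7^2 (base 7). Lift 8: 64. −1: 63.
[4] 63 ≡ 7·8 + 7 (base 8). Lift 9: 70. −1: 69.
[5] 69 ≡ 7·9 + 6 (base 9). Lift 10: 76. −1: 75.
[6] 75 ≡ 7·10 + 5 (base 10). Lift 11: 82. −1: 81.
[7] 81 ≡ 7·11 + 4 (base 11). Lift 12: 88. −1: 87.
[8] 87 ≡ 7·12 + 3 (base 12). Lift 13: 94. −1: 93.

ω·7 + 2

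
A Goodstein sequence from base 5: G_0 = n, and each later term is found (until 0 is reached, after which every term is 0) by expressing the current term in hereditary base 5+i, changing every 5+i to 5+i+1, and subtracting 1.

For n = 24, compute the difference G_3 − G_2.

[0] 24 ≡ 4·5 + 4 (base 5). Lift 6: 28. −1: 27.
[1] 27 ≡ 4·6 + 3 (base 6). Lift 7: 31. −1: 30.
[2] 30 ≡ 4·7 + 2 (base 7). Lift 8: 34. −1: 33.

3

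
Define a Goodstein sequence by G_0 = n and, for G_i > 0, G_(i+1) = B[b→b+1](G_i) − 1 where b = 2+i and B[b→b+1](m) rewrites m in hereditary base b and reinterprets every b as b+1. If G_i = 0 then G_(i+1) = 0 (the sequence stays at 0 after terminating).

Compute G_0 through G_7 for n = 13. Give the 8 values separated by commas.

13, 108, 1279, 16092, 280711, 5765998, 134219479, 3486786855

(0) 13|_2 = 2^(2 + 1) + 2^2 + 1 ↦ 3^(3 + 1) + 3^3 + 1|_3 = 109 ⇒ 108
(1) 108|_3 = 3^(3 + 1) + 3^3 ↦ 4^(4 + 1) + 4^4|_4 = 1280 ⇒ 1279
(2) 1279|_4 = 4^(4 + 1) + 3·4^3 + 3·4^2 + 3·4 + 3 ↦ 5^(5 + 1) + 3·5^3 + 3·5^2 + 3·5 + 3|_5 = 16093 ⇒ 16092
(3) 16092|_5 = 5^(5 + 1) + 3·5^3 + 3·5^2 + 3·5 + 2 ↦ 6^(6 + 1) + 3·6^3 + 3·6^2 + 3·6 + 2|_6 = 280712 ⇒ 280711
(4) 280711|_6 = 6^(6 + 1) + 3·6^3 + 3·6^2 + 3·6 + 1 ↦ 7^(7 + 1) + 3·7^3 + 3·7^2 + 3·7 + 1|_7 = 5765999 ⇒ 5765998
(5) 5765998|_7 = 7^(7 + 1) + 3·7^3 + 3·7^2 + 3·7 ↦ 8^(8 + 1) + 3·8^3 + 3·8^2 + 3·8|_8 = 134219480 ⇒ 134219479
(6) 134219479|_8 = 8^(8 + 1) + 3·8^3 + 3·8^2 + 2·8 + 7 ↦ 9^(9 + 1) + 3·9^3 + 3·9^2 + 2·9 + 7|_9 = 3486786856 ⇒ 3486786855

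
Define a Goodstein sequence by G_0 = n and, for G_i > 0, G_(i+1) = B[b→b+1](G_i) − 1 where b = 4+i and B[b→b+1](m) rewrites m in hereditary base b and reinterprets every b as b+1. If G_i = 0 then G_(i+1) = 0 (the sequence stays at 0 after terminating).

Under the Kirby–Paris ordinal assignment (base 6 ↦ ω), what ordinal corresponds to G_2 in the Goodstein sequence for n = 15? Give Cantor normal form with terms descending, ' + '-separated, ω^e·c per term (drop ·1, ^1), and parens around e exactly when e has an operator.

ω·3 + 1

(0) 15|_4 = 3·4 + 3 ↦ 3·5 + 3|_5 = 18 ⇒ 17
(1) 17|_5 = 3·5 + 2 ↦ 3·6 + 2|_6 = 20 ⇒ 19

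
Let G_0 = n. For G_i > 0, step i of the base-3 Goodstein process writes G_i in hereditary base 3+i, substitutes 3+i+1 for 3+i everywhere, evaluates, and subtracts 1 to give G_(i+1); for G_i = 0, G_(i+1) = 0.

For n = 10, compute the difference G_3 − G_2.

3

G_0 = 10. HB_3(10) = 3^2 + 1. Bump = 17. G_1 = 16.
G_1 = 16. HB_4(16) = 4^2. Bump = 25. G_2 = 24.
G_2 = 24. HB_5(24) = 4·5 + 4. Bump = 28. G_3 = 27.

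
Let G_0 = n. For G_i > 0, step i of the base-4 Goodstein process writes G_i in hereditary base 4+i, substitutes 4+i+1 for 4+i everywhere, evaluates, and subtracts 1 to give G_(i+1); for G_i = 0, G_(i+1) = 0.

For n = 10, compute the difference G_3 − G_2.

1

G_0 = 10. HB_4(10) = 2·4 + 2. Bump = 12. G_1 = 11.
G_1 = 11. HB_5(11) = 2·5 + 1. Bump = 13. G_2 = 12.
G_2 = 12. HB_6(12) = 2·6. Bump = 14. G_3 = 13.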